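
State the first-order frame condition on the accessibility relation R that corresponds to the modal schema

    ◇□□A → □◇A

This is a Sahlqvist (Geach-type) schema ◇^1□^2A → □^1◇^1A.
Minimal-valuation argument: fix x; take any y with xR^1y and any z with xR^1z. Set V(A) to the set of worlds R-reachable from y in exactly 2 steps. Then □^2A holds at y, so the antecedent holds at x; validity forces ◇^1A at z, giving a w with zR^1w and yR^2w.
First-order correspondent: ∀x ∀y ∀z ((xRy ∧ xRz) → ∃w (yR²w ∧ zRw)).

∀x ∀y ∀z ((xRy ∧ xRz) → ∃w (yR²w ∧ zRw))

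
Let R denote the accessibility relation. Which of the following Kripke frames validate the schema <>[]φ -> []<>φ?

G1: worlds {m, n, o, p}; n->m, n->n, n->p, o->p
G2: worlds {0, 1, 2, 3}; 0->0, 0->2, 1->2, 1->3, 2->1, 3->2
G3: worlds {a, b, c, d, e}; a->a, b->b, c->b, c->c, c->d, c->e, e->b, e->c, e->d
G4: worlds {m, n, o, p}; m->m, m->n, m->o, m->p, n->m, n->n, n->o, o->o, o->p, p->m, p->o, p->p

G4

This is the axiom for convergence; its first-order frame correspondent is forall x forall y forall z (Rxy & Rxz -> exists w (Ryw & Rzw)).
G1: fails — Rnn and Rnm but n and m have no common successor.
G2: fails — R00 and R02 but 0 and 2 have no common successor.
G3: fails — Rcc and Rcd but c and d have no common successor.
G4: ✓.
Valid on: G4.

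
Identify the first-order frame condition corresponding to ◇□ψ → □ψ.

The Euclidean property

Replacing ψ by ¬ψ and contraposing gives the equivalent schema ◇ψ → □◇ψ.
Suppose ◇ψ→□◇ψ is valid. Take Rxy, Rxz and set V(ψ)={y}. Then ◇ψ at x, so □◇ψ at x, so ◇ψ at z, so some w with Rzw has ψ; w=y, i.e. Rzy. By symmetry of the argument, Ryz.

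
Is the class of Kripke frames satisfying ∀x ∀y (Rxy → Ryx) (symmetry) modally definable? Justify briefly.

Yes: it is symmetry, defined by the B schema r → □◇r.

Yes — defined by r → □◇r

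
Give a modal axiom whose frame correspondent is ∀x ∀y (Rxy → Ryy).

The condition is shift-reflexivity. The T□ schema □(□r → r) defines it.

□(□r → r)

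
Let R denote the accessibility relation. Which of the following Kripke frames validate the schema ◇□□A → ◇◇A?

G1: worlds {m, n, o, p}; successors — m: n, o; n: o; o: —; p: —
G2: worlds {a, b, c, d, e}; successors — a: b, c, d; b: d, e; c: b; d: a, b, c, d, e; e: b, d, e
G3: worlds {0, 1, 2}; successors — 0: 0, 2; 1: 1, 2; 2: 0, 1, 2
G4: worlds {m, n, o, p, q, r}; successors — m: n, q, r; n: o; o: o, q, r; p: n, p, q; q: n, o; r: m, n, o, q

Frame correspondent (Sahlqvist): ∀x ∀y (xRy → ∃w (yR²w ∧ xR²w)) — i.e. a generalized confluence (Geach) condition.
G1: fails — mRn but no w with nR²w and mR²w.
G2: condition met.
G3: condition met.
G4: condition met.

G2, G3, G4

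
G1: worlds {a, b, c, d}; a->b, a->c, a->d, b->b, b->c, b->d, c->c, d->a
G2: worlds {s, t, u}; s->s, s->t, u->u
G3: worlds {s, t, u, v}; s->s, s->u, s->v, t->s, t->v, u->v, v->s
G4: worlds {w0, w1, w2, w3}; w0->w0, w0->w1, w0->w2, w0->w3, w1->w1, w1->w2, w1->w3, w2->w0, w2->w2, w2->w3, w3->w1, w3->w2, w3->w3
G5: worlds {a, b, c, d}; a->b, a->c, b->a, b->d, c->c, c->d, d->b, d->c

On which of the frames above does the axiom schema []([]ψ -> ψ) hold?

G4

This is the axiom for shift-reflexivity; its first-order frame correspondent is forall x forall y (Rxy -> Ryy).
G1: fails — Rad but not Rdd.
G2: fails — Rst but not Rtt.
G3: fails — Ruv but not Rvv.
G4: ✓.
G5: fails — Rcd but not Rdd.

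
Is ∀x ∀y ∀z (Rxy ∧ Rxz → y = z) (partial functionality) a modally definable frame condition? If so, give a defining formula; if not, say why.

Yes: it is partial functionality, defined by the CD schema ◇p → □p.
Suppose ◇p→□p is valid. Take Rxy, Rxz and set V(p)={y}. Then ◇p at x, so □p at x, so p at z, i.e. z=y.

Yes, by ◇p → □p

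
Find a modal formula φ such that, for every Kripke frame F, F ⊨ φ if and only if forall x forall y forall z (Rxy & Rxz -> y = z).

The condition is partial functionality. The CD schema ◇ψ → □ψ defines it.

◇ψ → □ψ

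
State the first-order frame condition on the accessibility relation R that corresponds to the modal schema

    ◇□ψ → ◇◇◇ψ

This is a Sahlqvist (Geach-type) schema ◇^1□^1ψ → □^0◇^3ψ.
Minimal-valuation argument: fix x; take any y with xR^1y and any z with xR^0z. Set V(ψ) to the set of worlds R-reachable from y in exactly 1 step. Then □^1ψ holds at y, so the antecedent holds at x; validity forces ◇^3ψ at z, giving a w with zR^3w and yR^1w.
First-order correspondent: ∀x ∀y (xRy → ∃w (yRw ∧ xR³w)).

∀x ∀y (xRy → ∃w (yRw ∧ xR³w))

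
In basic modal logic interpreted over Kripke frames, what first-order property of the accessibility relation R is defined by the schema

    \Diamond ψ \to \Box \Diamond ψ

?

Suppose ◇ψ→□◇ψ is valid. Take Rxy, Rxz and set V(ψ)={y}. Then ◇ψ at x, so □◇ψ at x, so ◇ψ at z, so some w with Rzw has ψ; w=y, i.e. Rzy. By symmetry of the argument, Ryz.

the Euclidean property: \forall x \forall y \forall z (Rxy \wedge Rxz \to Ryz)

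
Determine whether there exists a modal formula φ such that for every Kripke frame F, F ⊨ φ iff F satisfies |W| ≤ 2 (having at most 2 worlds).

No

Any modally definable frame class is closed under disjoint unions.
Any modal formula valid on each of 3 disjoint one-world frames is valid on their disjoint union (validity is preserved under disjoint unions). Each one-world frame has |W|=1≤2, but the union has |W|=3.
Hence having at most 2 worlds is not modally definable.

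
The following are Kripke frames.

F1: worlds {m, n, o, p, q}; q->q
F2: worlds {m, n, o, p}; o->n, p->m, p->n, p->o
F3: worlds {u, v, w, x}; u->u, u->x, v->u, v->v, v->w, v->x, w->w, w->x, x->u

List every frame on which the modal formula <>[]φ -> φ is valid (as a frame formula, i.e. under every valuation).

Frame correspondent (Sahlqvist): forall x forall y (Rxy -> Ryx) — i.e. symmetry.
F1: ✓.
F2: fails — Ron but not Rno.
F3: fails — Rwx but not Rxw.

F1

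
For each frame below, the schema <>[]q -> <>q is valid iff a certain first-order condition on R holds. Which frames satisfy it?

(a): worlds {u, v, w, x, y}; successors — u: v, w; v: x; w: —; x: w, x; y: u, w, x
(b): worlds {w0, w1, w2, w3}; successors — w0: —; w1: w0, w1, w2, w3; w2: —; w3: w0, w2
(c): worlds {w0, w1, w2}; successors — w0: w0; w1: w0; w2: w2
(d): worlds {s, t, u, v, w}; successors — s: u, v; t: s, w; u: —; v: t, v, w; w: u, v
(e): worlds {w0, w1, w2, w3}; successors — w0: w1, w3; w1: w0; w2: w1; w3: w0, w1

This is the axiom for a generalized confluence (Geach) condition; its first-order frame correspondent is forall x forall y (xRy -> exists w (yRw & xRw)).
(a): fails — uRv but no t with vRt and uRt.
(b): fails — w1Rw0 but no w with w0Rw and w1Rw.
(c): holds.
(d): fails — sRu but no w* with uRw* and sRw*.
(e): fails — w0Rw1 but no w with w1Rw and w0Rw.

(c)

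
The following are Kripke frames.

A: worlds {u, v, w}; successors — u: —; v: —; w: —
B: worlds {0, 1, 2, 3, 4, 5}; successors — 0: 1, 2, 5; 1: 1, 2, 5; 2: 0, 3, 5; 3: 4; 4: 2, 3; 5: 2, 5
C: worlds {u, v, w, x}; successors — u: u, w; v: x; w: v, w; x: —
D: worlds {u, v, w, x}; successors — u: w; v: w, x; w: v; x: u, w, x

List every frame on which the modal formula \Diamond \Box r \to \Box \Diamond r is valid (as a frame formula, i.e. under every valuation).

This is the axiom for convergence; its first-order frame correspondent is \forall x \forall y \forall z (Rxy \wedge Rxz \to \exists w (Ryw \wedge Rzw)).
A: satisfies the condition.
B: fails — R23 and R20 but 3 and 0 have no common successor.
C: fails — Rvx and Rvx but x and x have no common successor.
D: fails — Rvw and Rvx but w and x have no common successor.
Valid on: A.

A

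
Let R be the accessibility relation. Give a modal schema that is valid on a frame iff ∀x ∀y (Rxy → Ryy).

□(□p → p)

A defining formula is □(□p → p) (the T□ axiom).
Suppose □(□p→p) is valid. Take Rxy and set V(p)={w : Ryw}. Then at y, □p holds; since □(□p→p) at x, □p→p at y, so p at y, i.e. Ryy.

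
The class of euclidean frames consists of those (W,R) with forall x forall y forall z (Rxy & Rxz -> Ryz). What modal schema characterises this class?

The condition is the Euclidean property. The 5 schema ◇ψ → □◇ψ defines it.
Suppose ◇ψ→□◇ψ is valid. Take Rxy, Rxz and set V(ψ)={y}. Then ◇ψ at x, so □◇ψ at x, so ◇ψ at z, so some w with Rzw has ψ; w=y, i.e. Rzy. By symmetry of the argument, Ryz.

◇ψ → □◇ψ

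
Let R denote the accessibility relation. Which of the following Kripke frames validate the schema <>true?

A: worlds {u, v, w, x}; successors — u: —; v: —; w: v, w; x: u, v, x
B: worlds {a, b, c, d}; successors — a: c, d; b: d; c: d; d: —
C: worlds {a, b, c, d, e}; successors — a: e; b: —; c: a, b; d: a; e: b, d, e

Frame correspondent (Sahlqvist): forall x exists y Rxy — i.e. seriality.
A: fails — world u has no successor.
B: fails — world d has no successor.
C: fails — world b has no successor.
Valid on no frame.

none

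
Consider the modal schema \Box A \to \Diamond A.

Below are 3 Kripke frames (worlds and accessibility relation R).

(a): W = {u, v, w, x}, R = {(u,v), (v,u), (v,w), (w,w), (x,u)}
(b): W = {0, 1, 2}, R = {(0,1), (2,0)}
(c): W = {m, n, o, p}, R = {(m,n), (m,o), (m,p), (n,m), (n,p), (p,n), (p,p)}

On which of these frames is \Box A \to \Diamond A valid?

Frame correspondent (Sahlqvist): \forall x \exists y Rxy — i.e. seriality.
(a): condition met.
(b): fails — world 1 has no successor.
(c): fails — world o has no successor.

(a)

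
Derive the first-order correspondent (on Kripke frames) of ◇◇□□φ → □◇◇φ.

This is a Sahlqvist (Geach-type) schema ◇^2□^2φ → □^1◇^2φ.
Minimal-valuation argument: fix x; take any y with xR^2y and any z with xR^1z. Set V(φ) to the set of worlds R-reachable from y in exactly 2 steps. Then □^2φ holds at y, so the antecedent holds at x; validity forces ◇^2φ at z, giving a w with zR^2w and yR^2w.
First-order correspondent: ∀x ∀y ∀z ((xR²y ∧ xRz) → ∃w (yR²w ∧ zR²w)).

∀x ∀y ∀z ((xR²y ∧ xRz) → ∃w (yR²w ∧ zR²w))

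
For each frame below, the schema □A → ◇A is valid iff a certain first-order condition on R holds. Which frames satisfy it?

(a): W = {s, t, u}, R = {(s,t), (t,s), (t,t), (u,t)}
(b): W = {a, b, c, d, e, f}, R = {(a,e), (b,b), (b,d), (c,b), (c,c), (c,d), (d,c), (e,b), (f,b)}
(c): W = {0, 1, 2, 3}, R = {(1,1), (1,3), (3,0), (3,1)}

Frame correspondent (Sahlqvist): ∀x ∃y Rxy — i.e. seriality.
(a): holds.
(b): holds.
(c): fails — world 0 has no successor.
Valid on: (a), (b).

(a), (b)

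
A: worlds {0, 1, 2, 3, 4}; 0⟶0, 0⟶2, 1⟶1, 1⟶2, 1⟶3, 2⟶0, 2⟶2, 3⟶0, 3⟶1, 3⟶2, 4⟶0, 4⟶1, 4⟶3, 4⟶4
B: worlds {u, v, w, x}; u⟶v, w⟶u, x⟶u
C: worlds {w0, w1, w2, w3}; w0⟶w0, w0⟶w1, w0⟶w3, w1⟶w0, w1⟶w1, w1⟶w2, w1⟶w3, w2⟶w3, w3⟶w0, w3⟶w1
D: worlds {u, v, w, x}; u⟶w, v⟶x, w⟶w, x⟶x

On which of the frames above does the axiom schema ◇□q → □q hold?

D

This is the axiom for the Euclidean property; its first-order frame correspondent is ∀x ∀y ∀z (Rxy ∧ Rxz → Ryz).
A: fails — R12 and R11 but not R21.
B: fails — Ruv and Ruv but not Rvv.
C: fails — Rw0w3 and Rw0w3 but not Rw3w3.
D: holds.
Valid on: D.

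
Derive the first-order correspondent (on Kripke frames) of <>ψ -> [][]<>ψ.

forall x forall y forall z ((xRy & x R^2 z) -> exists w (y = w & zRw))

This is a Sahlqvist (Geach-type) schema ◇^1□^0ψ → □^2◇^1ψ.
Minimal-valuation argument: fix x; take any y with xR^1y and any z with xR^2z. Set V(ψ) to the set of worlds R-reachable from y in exactly 0 steps. Then □^0ψ holds at y, so the antecedent holds at x; validity forces ◇^1ψ at z, giving a w with zR^1w and yR^0w.
First-order correspondent: forall x forall y forall z ((xRy & x R^2 z) -> exists w (y = w & zRw)).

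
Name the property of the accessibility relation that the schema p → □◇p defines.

This is the B axiom.
Its frame correspondent is symmetry — ∀x ∀y (Rxy → Ryx).

Symmetry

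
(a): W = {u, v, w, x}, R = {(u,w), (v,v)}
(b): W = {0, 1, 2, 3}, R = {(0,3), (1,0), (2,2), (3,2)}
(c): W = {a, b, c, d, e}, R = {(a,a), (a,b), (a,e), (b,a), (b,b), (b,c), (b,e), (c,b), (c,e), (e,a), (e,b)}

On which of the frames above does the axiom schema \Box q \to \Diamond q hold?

Frame correspondent (Sahlqvist): \forall x \exists y Rxy — i.e. seriality.
(a): fails — world w has no successor.
(b): satisfies the condition.
(c): fails — world d has no successor.

(b)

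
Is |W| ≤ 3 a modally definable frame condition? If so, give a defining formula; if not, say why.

No

Modal frame validity is preserved under disjoint unions.
Any modal formula valid on each of 4 disjoint one-world frames is valid on their disjoint union (validity is preserved under disjoint unions). Each one-world frame has |W|=1≤3, but the union has |W|=4.
So no modal formula (or set of formulas) defines exactly the |W|≤3 frames.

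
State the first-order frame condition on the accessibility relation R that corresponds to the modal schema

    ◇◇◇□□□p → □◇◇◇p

This is a Sahlqvist (Geach-type) schema ◇^3□^3p → □^1◇^3p.
Minimal-valuation argument: fix x; take any y with xR^3y and any z with xR^1z. Set V(p) to the set of worlds R-reachable from y in exactly 3 steps. Then □^3p holds at y, so the antecedent holds at x; validity forces ◇^3p at z, giving a w with zR^3w and yR^3w.
First-order correspondent: ∀x ∀y ∀z ((xR³y ∧ xRz) → ∃w (yR³w ∧ zR³w)).

∀x ∀y ∀z ((xR³y ∧ xRz) → ∃w (yR³w ∧ zR³w))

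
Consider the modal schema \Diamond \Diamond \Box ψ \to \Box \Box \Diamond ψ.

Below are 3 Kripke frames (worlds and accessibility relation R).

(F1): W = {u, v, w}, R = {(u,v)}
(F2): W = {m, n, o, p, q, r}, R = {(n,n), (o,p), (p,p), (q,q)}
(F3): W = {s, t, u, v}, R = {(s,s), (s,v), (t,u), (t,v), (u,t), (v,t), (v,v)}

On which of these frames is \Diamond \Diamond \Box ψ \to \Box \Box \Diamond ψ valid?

The schema corresponds to a generalized confluence (Geach) condition: \forall x \forall y \forall z ((x R^2 y \wedge x R^2 z) \to \exists w (yRw \wedge zRw)).
(F1): condition met.
(F2): condition met.
(F3): fails — vR²t, vR²u but no w with tRw and uRw.

(F1), (F2)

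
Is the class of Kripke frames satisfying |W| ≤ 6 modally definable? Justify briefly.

Modal frame validity is preserved under disjoint unions.
Any modal formula valid on each of 7 disjoint one-world frames is valid on their disjoint union (validity is preserved under disjoint unions). Each one-world frame has |W|=1≤6, but the union has |W|=7.
So the class is not modally definable.

Not modally definable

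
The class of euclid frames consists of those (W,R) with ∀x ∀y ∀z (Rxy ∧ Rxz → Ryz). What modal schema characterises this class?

◇ψ → □◇ψ

This is the Euclidean property; the standard corresponding axiom is 5: ◇ψ → □◇ψ.
Suppose ◇ψ→□◇ψ is valid. Take Rxy, Rxz and set V(ψ)={y}. Then ◇ψ at x, so □◇ψ at x, so ◇ψ at z, so some w with Rzw has ψ; w=y, i.e. Rzy. By symmetry of the argument, Ryz.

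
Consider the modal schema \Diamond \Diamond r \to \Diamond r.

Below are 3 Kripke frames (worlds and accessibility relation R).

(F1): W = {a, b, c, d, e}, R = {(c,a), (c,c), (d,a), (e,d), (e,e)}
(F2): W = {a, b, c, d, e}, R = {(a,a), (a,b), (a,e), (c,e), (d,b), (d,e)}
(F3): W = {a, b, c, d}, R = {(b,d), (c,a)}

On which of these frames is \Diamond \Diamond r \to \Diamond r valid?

Frame correspondent (Sahlqvist): \forall x \forall y \forall z (Rxy \wedge Ryz \to Rxz) — i.e. transitivity.
(F1): fails — Red and Rda but not Rea.
(F2): satisfies the condition.
(F3): satisfies the condition.

(F2), (F3)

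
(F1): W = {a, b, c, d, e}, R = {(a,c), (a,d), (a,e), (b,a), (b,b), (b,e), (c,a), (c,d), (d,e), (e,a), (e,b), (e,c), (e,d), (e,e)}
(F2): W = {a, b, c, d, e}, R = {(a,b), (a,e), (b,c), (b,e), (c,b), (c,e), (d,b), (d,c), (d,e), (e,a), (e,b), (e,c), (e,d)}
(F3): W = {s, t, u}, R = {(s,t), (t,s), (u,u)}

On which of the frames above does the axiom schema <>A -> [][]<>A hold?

(F3)

Frame correspondent (Sahlqvist): forall x forall y forall z ((xRy & x R^2 z) -> exists w (y = w & zRw)) — i.e. a generalized confluence (Geach) condition.
(F1): fails — aRc, aR²b but no w with c=w and bRw.
(F2): fails — aRb, aR²b but no w with b=w and bRw.
(F3): condition met.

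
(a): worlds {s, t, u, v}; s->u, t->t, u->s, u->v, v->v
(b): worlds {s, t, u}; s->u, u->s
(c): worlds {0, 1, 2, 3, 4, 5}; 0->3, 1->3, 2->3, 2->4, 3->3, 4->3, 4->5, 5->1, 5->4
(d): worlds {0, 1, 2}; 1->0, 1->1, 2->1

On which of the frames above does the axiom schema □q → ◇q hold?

(a), (c)

This is the axiom for seriality; its first-order frame correspondent is ∀x ∃y Rxy.
(a): holds.
(b): fails — world t has no successor.
(c): holds.
(d): fails — world 0 has no successor.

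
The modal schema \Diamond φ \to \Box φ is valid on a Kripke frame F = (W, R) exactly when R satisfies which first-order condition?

partial functionality: \forall x \forall y \forall z (Rxy \wedge Rxz \to y = z)

This is the CD axiom.
It corresponds to partial functionality: \forall x \forall y \forall z (Rxy \wedge Rxz \to y = z).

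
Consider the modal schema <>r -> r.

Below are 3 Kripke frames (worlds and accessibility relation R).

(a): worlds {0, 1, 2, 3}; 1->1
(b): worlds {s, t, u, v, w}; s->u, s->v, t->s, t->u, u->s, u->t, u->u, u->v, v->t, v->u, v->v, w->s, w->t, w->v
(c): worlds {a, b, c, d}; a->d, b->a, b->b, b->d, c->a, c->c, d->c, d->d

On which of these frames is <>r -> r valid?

Frame correspondent (Sahlqvist): forall x forall y (xRy -> exists w (y = w & x = w)) — i.e. a generalized confluence (Geach) condition.
(a): condition met.
(b): fails — sRu but u ≠ s.
(c): fails — aRd but d ≠ a.
Valid on: (a).

(a)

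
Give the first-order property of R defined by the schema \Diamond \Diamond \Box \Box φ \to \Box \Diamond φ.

This is a Sahlqvist (Geach-type) schema ◇^2□^2φ → □^1◇^1φ.
Minimal-valuation argument: fix x; take any y with xR^2y and any z with xR^1z. Set V(φ) to the set of worlds R-reachable from y in exactly 2 steps. Then □^2φ holds at y, so the antecedent holds at x; validity forces ◇^1φ at z, giving a w with zR^1w and yR^2w.
First-order correspondent: \forall x \forall y \forall z ((x R^2 y \wedge xRz) \to \exists w (y R^2 w \wedge zRw)).

\forall x \forall y \forall z ((x R^2 y \wedge xRz) \to \exists w (y R^2 w \wedge zRw))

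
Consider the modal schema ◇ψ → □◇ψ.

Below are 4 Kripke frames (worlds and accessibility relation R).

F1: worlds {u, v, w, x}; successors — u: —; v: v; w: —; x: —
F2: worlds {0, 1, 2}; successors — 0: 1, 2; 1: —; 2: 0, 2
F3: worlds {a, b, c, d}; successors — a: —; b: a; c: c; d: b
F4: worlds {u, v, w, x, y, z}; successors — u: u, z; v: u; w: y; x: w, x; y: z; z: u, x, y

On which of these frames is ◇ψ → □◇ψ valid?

The schema corresponds to the Euclidean property: ∀x ∀y ∀z (Rxy ∧ Rxz → Ryz).
F1: condition met.
F2: fails — R01 and R01 but not R11.
F3: fails — Rba and Rba but not Raa.
F4: fails — Ruz and Ruz but not Rzz.
Valid on: F1.

F1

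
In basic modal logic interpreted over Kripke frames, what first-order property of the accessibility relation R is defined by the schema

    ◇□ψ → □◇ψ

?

Suppose ◇□ψ→□◇ψ is valid. Take Rxy, Rxz and set V(ψ)={w : Ryw}. Then □ψ at y so ◇□ψ at x, so □◇ψ at x, so ◇ψ at z, giving w with Rzw and Ryw.
Conversely, on a frame with convergence the schema holds at every world under every valuation.
So the correspondent is convergence.

convergence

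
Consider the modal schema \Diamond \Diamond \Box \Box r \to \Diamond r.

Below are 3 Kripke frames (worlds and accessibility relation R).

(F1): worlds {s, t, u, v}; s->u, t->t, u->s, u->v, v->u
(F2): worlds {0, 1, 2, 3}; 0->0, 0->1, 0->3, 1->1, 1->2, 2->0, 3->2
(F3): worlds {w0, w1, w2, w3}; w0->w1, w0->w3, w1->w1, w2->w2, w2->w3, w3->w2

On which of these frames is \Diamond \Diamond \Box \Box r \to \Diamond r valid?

(F2), (F3)

The schema corresponds to a generalized confluence (Geach) condition: \forall x \forall y (x R^2 y \to \exists w (y R^2 w \wedge xRw)).
(F1): fails — sR²s but no w with sR²w and sRw.
(F2): satisfies the condition.
(F3): satisfies the condition.
Valid on: (F2), (F3).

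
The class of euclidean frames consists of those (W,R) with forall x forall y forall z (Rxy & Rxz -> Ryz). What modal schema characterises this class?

This is the Euclidean property; the standard corresponding axiom is 5: ◇q → □◇q.
Suppose ◇q→□◇q is valid. Take Rxy, Rxz and set V(q)={y}. Then ◇q at x, so □◇q at x, so ◇q at z, so some w with Rzw has q; w=y, i.e. Rzy. By symmetry of the argument, Ryz.

◇q → □◇q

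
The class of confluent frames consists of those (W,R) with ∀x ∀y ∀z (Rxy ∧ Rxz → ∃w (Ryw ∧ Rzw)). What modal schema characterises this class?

This is convergence; the standard corresponding axiom is .2: ◇□s → □◇s.
Suppose ◇□s→□◇s is valid. Take Rxy, Rxz and set V(s)={w : Ryw}. Then □s at y so ◇□s at x, so □◇s at x, so ◇s at z, giving w with Rzw and Ryw.

◇□s → □◇s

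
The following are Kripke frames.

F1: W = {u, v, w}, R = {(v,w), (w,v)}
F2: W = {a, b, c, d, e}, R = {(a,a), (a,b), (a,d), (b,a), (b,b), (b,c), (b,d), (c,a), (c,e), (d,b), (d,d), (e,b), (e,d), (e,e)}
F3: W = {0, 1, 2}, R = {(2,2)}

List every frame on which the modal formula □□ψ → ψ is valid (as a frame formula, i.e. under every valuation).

none

This is the axiom for a generalized confluence (Geach) condition; its first-order frame correspondent is ∀x ∃w (xR²w ∧ x = w).
F1: fails — at u but no t with uR²t and u=t.
F2: fails — at c but no w with cR²w and c=w.
F3: fails — at 0 but no w with 0R²w and 0=w.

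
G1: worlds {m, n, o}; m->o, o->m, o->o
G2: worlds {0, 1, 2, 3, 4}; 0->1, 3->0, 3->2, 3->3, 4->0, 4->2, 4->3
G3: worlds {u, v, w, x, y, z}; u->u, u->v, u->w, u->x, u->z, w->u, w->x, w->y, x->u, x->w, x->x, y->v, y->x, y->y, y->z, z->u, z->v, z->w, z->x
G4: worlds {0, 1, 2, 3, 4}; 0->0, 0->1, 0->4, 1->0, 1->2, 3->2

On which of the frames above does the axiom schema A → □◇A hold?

The schema corresponds to symmetry: ∀x ∀y (Rxy → Ryx).
G1: ✓.
G2: fails — R32 but not R23.
G3: fails — Ruv but not Rvu.
G4: fails — R32 but not R23.

G1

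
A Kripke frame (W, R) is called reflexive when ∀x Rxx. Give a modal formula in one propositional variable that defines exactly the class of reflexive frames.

A defining formula is □p → p (the T axiom).

□p → p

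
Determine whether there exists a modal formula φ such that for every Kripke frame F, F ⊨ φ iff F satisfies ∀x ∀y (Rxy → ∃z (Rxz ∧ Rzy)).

Definable; □□p → □p defines it

This is a Sahlqvist condition; the C4 axiom □□p → □p defines it.
Suppose □□p→□p is valid. Take Rxy and set V(p)={w : xR²w}. Then □□p at x, so □p at x, so p at y, i.e. ∃z(Rxz∧Rzy).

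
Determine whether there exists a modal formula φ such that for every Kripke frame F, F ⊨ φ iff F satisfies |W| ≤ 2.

Not definable by any modal formula

Modal frame validity is preserved under disjoint unions.
Any modal formula valid on each of 3 disjoint one-world frames is valid on their disjoint union (validity is preserved under disjoint unions). Each one-world frame has |W|=1≤2, but the union has |W|=3.
So no modal formula (or set of formulas) defines exactly the |W|≤2 frames.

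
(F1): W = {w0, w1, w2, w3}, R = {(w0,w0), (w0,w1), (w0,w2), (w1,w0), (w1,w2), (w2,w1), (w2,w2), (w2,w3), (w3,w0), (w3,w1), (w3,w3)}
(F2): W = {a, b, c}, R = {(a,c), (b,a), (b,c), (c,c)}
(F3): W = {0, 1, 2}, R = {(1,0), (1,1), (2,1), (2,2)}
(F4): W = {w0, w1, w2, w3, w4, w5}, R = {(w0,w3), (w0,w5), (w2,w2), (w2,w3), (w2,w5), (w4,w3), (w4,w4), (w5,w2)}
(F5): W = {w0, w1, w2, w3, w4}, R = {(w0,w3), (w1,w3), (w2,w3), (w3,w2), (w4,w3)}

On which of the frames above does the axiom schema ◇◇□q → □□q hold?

The schema corresponds to a generalized confluence (Geach) condition: ∀x ∀y ∀z ((xR²y ∧ xR²z) → ∃w (yRw ∧ z = w)).
(F1): fails — w0R²w0, w0R²w3 but no w with w0Rw and w3=w.
(F2): holds.
(F3): fails — 1R²0, 1R²0 but no w with 0Rw and 0=w.
(F4): fails — w2R²w3, w2R²w2 but no w with w3Rw and w2=w.
(F5): fails — w0R²w2, w0R²w2 but no w with w2Rw and w2=w.
Valid on: (F2).

(F2)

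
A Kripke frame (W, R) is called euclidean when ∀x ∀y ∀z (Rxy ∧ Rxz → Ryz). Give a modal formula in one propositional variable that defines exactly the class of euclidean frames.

◇s → □◇s

The condition is the Euclidean property. The 5 schema ◇s → □◇s defines it.
Suppose ◇s→□◇s is valid. Take Rxy, Rxz and set V(s)={y}. Then ◇s at x, so □◇s at x, so ◇s at z, so some w with Rzw has s; w=y, i.e. Rzy. By symmetry of the argument, Ryz.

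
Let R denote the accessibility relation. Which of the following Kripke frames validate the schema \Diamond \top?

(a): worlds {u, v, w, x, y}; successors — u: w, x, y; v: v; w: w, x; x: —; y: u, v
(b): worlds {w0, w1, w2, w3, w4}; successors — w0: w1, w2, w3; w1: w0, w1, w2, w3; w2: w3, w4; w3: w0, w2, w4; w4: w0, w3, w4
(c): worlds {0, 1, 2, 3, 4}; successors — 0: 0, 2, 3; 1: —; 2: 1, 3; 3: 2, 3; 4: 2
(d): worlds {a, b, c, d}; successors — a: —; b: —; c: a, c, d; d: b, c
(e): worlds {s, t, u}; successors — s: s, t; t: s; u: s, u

Frame correspondent (Sahlqvist): \forall x \exists y Rxy — i.e. seriality.
(a): fails — world x has no successor.
(b): holds.
(c): fails — world 1 has no successor.
(d): fails — world a has no successor.
(e): holds.
Valid on: (b), (e).

(b), (e)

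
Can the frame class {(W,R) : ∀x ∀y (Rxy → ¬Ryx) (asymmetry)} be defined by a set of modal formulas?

Any modally definable frame class is closed under surjective bounded morphisms.
The 5-cycle (worlds a,b,c,d,e with a→b→c→d→e→a) is asymmetric. Mapping every world to a single reflexive point • is a surjective bounded morphism, and the reflexive point is not asymmetric (R•• but asymmetry requires ¬R••).
So the class is not modally definable.

No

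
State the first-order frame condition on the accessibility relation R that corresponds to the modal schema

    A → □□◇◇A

This is a Sahlqvist (Geach-type) schema ◇^0□^0A → □^2◇^2A.
Minimal-valuation argument: fix x; take any y with xR^0y and any z with xR^2z. Set V(A) to the set of worlds R-reachable from y in exactly 0 steps. Then □^0A holds at y, so the antecedent holds at x; validity forces ◇^2A at z, giving a w with zR^2w and yR^0w.
First-order correspondent: ∀x ∀z (xR²z → ∃w (x = w ∧ zR²w)).

∀x ∀z (xR²z → ∃w (x = w ∧ zR²w))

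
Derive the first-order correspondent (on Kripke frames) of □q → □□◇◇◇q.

This is a Sahlqvist (Geach-type) schema ◇^0□^1q → □^2◇^3q.
Minimal-valuation argument: fix x; take any y with xR^0y and any z with xR^2z. Set V(q) to the set of worlds R-reachable from y in exactly 1 step. Then □^1q holds at y, so the antecedent holds at x; validity forces ◇^3q at z, giving a w with zR^3w and yR^1w.
First-order correspondent: ∀x ∀z (xR²z → ∃w (xRw ∧ zR³w)).

∀x ∀z (xR²z → ∃w (xRw ∧ zR³w))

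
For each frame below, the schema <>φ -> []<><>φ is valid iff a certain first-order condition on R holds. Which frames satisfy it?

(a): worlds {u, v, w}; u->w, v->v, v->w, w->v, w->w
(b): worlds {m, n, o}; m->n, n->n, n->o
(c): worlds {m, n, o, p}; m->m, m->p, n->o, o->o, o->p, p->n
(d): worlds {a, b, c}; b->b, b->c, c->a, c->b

Frame correspondent (Sahlqvist): forall x forall y forall z ((xRy & xRz) -> exists w (y = w & z R^2 w)) — i.e. a generalized confluence (Geach) condition.
(a): holds.
(b): fails — nRn, nRo but no w with n=w and oR²w.
(c): fails — mRm, mRp but no w with m=w and pR²w.
(d): fails — cRa, cRa but no w with a=w and aR²w.

(a)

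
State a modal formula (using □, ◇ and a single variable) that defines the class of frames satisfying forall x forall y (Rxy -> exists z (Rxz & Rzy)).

□□q → □q

This is density; the standard corresponding axiom is C4: □□q → □q.
Suppose □□q→□q is valid. Take Rxy and set V(q)={w : xR²w}. Then □□q at x, so □q at x, so q at y, i.e. ∃z(Rxz∧Rzy).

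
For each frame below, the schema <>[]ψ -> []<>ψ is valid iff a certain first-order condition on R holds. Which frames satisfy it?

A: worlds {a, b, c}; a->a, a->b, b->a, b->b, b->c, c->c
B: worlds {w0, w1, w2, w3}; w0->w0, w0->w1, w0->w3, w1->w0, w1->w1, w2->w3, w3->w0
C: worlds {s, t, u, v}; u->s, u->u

B

This is the axiom for convergence; its first-order frame correspondent is forall x forall y forall z (Rxy & Rxz -> exists w (Ryw & Rzw)).
A: fails — Rbc and Rba but c and a have no common successor.
B: ✓.
C: fails — Rus and Rus but s and s have no common successor.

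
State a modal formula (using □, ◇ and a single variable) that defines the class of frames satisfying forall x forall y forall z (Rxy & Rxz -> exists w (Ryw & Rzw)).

The condition is convergence. The .2 schema ◇□s → □◇s defines it.

◇□s → □◇s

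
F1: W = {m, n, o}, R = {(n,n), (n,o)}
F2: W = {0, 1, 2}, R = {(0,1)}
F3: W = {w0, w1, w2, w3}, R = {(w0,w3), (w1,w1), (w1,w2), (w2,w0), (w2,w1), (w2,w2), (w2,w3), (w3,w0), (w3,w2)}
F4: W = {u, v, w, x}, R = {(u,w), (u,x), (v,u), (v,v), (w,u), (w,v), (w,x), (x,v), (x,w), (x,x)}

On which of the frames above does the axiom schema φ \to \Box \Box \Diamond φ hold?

F2

This is the axiom for a generalized confluence (Geach) condition; its first-order frame correspondent is \forall x \forall z (x R^2 z \to \exists w (x = w \wedge zRw)).
F1: fails — nR²o but no w with n=w and oRw.
F2: condition met.
F3: fails — w0R²w0 but no w with w0=w and w0Rw.
F4: fails — uR²u but no t with u=t and uRt.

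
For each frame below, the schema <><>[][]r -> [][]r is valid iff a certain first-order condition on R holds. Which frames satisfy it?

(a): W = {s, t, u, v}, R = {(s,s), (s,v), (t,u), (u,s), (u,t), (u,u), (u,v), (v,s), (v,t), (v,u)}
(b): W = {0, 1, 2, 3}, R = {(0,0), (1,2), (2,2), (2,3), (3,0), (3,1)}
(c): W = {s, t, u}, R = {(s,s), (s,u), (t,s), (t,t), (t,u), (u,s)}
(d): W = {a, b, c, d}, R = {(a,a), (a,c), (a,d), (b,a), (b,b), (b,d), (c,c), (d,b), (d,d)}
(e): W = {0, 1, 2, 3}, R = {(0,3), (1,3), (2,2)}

Frame correspondent (Sahlqvist): forall x forall y forall z ((x R^2 y & x R^2 z) -> exists w (y R^2 w & z = w)) — i.e. a generalized confluence (Geach) condition.
(a): holds.
(b): fails — 1R²3, 1R²3 but no w with 3R²w and 3=w.
(c): fails — tR²s, tR²t but no w with sR²w and t=w.
(d): fails — aR²c, aR²a but no w with cR²w and a=w.
(e): holds.

(a), (e)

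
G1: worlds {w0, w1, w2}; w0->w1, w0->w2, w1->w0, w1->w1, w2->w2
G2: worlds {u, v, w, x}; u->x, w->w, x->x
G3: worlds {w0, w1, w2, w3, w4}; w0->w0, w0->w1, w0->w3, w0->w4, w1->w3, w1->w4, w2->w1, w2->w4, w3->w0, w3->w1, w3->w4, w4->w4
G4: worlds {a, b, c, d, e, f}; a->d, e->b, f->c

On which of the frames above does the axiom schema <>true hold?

G1, G3

The schema corresponds to seriality: forall x exists y Rxy.
G1: holds.
G2: fails — world v has no successor.
G3: holds.
G4: fails — world b has no successor.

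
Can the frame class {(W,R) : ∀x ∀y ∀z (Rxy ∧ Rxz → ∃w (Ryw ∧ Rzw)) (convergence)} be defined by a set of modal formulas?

This is a Sahlqvist condition; the .2 axiom ◇□q → □◇q defines it.

Definable; ◇□q → □◇q defines it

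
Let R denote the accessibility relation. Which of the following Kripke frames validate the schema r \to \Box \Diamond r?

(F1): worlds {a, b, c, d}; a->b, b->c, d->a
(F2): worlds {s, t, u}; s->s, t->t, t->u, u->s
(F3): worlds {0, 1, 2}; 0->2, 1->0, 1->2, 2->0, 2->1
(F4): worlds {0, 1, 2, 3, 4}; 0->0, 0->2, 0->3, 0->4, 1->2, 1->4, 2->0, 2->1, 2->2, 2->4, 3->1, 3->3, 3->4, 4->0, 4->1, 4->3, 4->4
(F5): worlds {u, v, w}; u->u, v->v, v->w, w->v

(F5)

This is the axiom for symmetry; its first-order frame correspondent is \forall x \forall y (Rxy \to Ryx).
(F1): fails — Rab but not Rba.
(F2): fails — Rus but not Rsu.
(F3): fails — R10 but not R01.
(F4): fails — R31 but not R13.
(F5): satisfies the condition.
Valid on: (F5).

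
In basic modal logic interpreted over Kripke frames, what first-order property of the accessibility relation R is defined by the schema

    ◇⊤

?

Seriality

◇⊤ holds at w iff w has a successor, so frame-validity of ◇⊤ is exactly seriality. Equivalently via □A → ◇A:
Suppose □A→◇A is valid. At any x set V(A)=W. Then □A at x, so ◇A at x, so x has a successor.
Conversely, on a frame with seriality the schema holds at every world under every valuation.
So the correspondent is seriality.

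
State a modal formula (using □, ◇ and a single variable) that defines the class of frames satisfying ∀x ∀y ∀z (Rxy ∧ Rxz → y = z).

◇s → □s

This is partial functionality; the standard corresponding axiom is CD: ◇s → □s.
Suppose ◇s→□s is valid. Take Rxy, Rxz and set V(s)={y}. Then ◇s at x, so □s at x, so s at z, i.e. z=y.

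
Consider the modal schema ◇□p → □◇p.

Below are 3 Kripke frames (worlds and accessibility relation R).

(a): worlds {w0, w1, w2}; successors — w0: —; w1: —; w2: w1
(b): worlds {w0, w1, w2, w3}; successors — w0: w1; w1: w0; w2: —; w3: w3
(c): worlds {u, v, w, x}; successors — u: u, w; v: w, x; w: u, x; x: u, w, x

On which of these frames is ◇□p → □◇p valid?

(b), (c)

This is the axiom for convergence; its first-order frame correspondent is ∀x ∀y ∀z (Rxy ∧ Rxz → ∃w (Ryw ∧ Rzw)).
(a): fails — Rw2w1 and Rw2w1 but w1 and w1 have no common successor.
(b): holds.
(c): holds.
Valid on: (b), (c).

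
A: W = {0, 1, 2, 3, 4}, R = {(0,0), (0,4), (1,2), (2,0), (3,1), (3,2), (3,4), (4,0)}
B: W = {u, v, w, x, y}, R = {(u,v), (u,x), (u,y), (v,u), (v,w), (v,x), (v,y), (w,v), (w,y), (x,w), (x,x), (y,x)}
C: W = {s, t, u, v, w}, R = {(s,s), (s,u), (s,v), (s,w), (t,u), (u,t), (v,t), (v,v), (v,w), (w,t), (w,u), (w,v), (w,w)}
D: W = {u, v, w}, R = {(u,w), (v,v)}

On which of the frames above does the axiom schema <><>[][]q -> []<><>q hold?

The schema corresponds to a generalized confluence (Geach) condition: forall x forall y forall z ((x R^2 y & xRz) -> exists w (y R^2 w & z R^2 w)).
A: holds.
B: holds.
C: fails — sR²t, sRu but no w* with tR²w* and uR²w*.
D: holds.
Valid on: A, B, D.

A, B, D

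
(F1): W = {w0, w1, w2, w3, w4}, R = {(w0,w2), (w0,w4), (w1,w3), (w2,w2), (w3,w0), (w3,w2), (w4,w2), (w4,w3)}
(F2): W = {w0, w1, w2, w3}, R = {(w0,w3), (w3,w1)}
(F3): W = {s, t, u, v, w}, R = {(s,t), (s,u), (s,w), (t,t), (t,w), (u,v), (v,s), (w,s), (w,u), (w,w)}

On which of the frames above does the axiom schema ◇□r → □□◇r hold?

Frame correspondent (Sahlqvist): ∀x ∀y ∀z ((xRy ∧ xR²z) → ∃w (yRw ∧ zRw)) — i.e. a generalized confluence (Geach) condition.
(F1): condition met.
(F2): fails — w0Rw3, w0R²w1 but no w with w3Rw and w1Rw.
(F3): fails — sRt, sR²u but no w* with tRw* and uRw*.

(F1)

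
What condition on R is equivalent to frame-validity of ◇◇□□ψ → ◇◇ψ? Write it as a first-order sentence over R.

∀x ∀y (xR²y → ∃w (yR²w ∧ xR²w))

This is a Sahlqvist (Geach-type) schema ◇^2□^2ψ → □^0◇^2ψ.
First-order correspondent: ∀x ∀y (xR²y → ∃w (yR²w ∧ xR²w)).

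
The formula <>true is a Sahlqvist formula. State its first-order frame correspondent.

◇⊤ holds at w iff w has a successor, so frame-validity of ◇⊤ is exactly seriality. Equivalently via □A → ◇A:
Suppose □A→◇A is valid. At any x set V(A)=W. Then □A at x, so ◇A at x, so x has a successor.
Conversely, on a frame with seriality the schema holds at every world under every valuation.
So the correspondent is seriality.

seriality: forall x exists y Rxy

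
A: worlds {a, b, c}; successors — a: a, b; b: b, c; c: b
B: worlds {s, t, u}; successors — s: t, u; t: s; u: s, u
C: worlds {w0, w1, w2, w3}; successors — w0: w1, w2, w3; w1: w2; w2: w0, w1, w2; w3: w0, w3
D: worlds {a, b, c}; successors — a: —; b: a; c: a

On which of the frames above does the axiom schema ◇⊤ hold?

This is the axiom for seriality; its first-order frame correspondent is ∀x ∃y Rxy.
A: condition met.
B: condition met.
C: condition met.
D: fails — world a has no successor.

A, B, C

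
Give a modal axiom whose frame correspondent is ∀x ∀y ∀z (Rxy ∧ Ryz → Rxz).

A defining formula is □s → □□s (the 4 axiom).
Suppose □s→□□s is valid. Take Rxy, Ryz and set V(s)={w : Rxw}. Then □s at x, so □□s at x, so □s at y, so s at z, i.e. Rxz.

□s → □□s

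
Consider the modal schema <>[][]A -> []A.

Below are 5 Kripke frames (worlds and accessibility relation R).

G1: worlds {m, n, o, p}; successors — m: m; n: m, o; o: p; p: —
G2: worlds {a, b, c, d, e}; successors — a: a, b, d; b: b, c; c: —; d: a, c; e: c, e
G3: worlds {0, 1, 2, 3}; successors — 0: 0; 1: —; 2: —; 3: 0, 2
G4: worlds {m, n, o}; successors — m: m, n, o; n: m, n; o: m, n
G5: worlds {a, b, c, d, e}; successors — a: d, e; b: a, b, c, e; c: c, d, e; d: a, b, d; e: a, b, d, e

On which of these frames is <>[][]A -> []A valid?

G4

The schema corresponds to a generalized confluence (Geach) condition: forall x forall y forall z ((xRy & xRz) -> exists w (y R^2 w & z = w)).
G1: fails — nRm, nRo but no w with mR²w and o=w.
G2: fails — aRb, aRa but no w with bR²w and a=w.
G3: fails — 3R0, 3R2 but no w with 0R²w and 2=w.
G4: satisfies the condition.
G5: fails — bRa, bRc but no w with aR²w and c=w.
Valid on: G4.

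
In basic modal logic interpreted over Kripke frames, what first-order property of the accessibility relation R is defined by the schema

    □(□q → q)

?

This schema is the T□ axiom.
It corresponds to shift-reflexivity: ∀x ∀y (Rxy → Ryy).

Shift-reflexivity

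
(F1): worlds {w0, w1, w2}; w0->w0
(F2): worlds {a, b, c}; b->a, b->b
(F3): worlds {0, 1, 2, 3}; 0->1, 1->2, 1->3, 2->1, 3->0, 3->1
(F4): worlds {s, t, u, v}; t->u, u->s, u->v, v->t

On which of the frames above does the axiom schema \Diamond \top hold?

This is the axiom for seriality; its first-order frame correspondent is \forall x \exists y Rxy.
(F1): fails — world w1 has no successor.
(F2): fails — world a has no successor.
(F3): holds.
(F4): fails — world s has no successor.
Valid on: (F3).

(F3)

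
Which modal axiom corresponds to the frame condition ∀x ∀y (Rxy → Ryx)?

ψ → □◇ψ

The condition is symmetry. The B schema ψ → □◇ψ defines it.
Suppose ψ→□◇ψ is valid. Take Rxy and set V(ψ)={x}. Then ψ at x, so □◇ψ at x, so ◇ψ at y, so some z with Ryz has ψ; z=x, i.e. Ryx.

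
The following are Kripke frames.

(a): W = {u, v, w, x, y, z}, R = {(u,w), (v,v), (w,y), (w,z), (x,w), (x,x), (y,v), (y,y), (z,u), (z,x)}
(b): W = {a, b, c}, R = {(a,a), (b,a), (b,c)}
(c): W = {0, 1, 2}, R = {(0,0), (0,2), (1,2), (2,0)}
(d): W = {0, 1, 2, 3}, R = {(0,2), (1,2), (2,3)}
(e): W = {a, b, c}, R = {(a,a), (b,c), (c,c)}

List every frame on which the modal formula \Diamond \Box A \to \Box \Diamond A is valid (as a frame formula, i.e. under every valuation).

Frame correspondent (Sahlqvist): \forall x \forall y \forall z (Rxy \wedge Rxz \to \exists w (Ryw \wedge Rzw)) — i.e. convergence.
(a): fails — Rwy and Rwz but y and z have no common successor.
(b): fails — Rba and Rbc but a and c have no common successor.
(c): holds.
(d): fails — R23 and R23 but 3 and 3 have no common successor.
(e): holds.

(c), (e)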